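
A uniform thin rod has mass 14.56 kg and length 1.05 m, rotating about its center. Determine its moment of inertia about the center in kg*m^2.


I = (1/12)*m*L^2 = (1/12)*14.56*1.05^2 = 1.3377

1.3377 kg*m^2


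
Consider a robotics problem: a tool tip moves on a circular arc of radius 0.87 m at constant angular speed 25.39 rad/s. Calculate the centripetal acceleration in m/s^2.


a_c = omega^2 * r = 25.39^2 * 0.87 = 560.8473

560.8473 m/s^2


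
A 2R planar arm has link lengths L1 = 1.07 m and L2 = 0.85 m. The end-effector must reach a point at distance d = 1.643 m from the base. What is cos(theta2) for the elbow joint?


cos(th2) = (d^2 - L1^2 - L2^2)/(2*L1*L2) = (1.643^2 - 1.07^2 - 0.85^2)/(2*1.07*0.85) = 0.4574

0.4574


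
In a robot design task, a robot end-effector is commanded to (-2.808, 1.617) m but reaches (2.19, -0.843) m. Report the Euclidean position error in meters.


dx = 2.19 - (-2.808) = 4.9980, dy = -0.843 - (1.617) = -2.4600
err = sqrt(24.980004 + 6.051600) = 5.5706

5.5706 m


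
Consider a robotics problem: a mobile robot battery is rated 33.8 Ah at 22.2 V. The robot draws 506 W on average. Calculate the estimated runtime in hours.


E = 33.8*22.2 = 750.3600 Wh
t = E/P = 750.3600/506 = 1.4829

1.4829 hours


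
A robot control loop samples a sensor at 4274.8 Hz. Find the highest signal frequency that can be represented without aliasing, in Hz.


f_max = f_s/2 = 4274.8/2 = 2137.4000

2137.4000 Hz


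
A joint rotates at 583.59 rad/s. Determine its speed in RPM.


RPM = 583.59 * 60/(2*pi) = 5572.8740

5572.8740 RPM


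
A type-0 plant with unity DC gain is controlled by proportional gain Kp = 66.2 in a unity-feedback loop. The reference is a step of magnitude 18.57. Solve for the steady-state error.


e_ss = R/(1 + Kp) = 18.57/(1 + 66.2) = 18.57/67.2000 = 0.2763

0.2763


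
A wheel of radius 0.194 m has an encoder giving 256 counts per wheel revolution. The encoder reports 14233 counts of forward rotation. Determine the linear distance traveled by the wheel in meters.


revs = 14233/256 = 55.597656
d = revs * 2*pi*r = 55.597656 * 2*pi*0.194 = 67.7701

67.7701 m


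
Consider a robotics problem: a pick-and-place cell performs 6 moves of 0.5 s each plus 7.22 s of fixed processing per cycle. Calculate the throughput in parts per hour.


T_cycle = 6*0.5 + 7.22 = 10.2200 s
rate = 3600/T = 352.2505

352.2505 parts/hour


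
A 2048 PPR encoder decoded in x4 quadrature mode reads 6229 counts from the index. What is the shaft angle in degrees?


angle = counts * 360 / (PPR*4) = 6229 * 360 / 8192 = 273.7354

273.7354 degrees


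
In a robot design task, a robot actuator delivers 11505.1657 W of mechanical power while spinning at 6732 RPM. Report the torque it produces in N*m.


omega = 6732 * 2*pi/60 = 704.973391 rad/s
tau = P / omega = 11505.1657 / 704.973391 = 16.3200

16.3200 N*m


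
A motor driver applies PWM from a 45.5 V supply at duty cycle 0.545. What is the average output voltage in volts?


V_avg = V_supply * D = 45.5*0.545 = 24.7975

24.7975 V


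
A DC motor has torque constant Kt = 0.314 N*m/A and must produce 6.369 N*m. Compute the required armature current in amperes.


I = tau / Kt = 6.369/0.314 = 20.2834

20.2834 A


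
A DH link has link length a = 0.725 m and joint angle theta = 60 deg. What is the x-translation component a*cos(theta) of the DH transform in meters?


a*cos(theta) = 0.725*cos(60 deg) = 0.3625

0.3625 m


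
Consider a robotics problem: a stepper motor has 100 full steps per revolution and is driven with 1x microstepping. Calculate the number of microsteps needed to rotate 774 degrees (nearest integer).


step_size = 360/(100*1) = 360/100 = 3.600000 deg
n = 774/(360/100) = 774*100/360 = 215

215 steps


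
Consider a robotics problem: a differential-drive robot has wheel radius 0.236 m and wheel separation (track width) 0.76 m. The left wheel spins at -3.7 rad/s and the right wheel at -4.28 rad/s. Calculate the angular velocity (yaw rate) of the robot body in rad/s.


omega = r*(wR - wL)/L = 0.236*(-4.28 - (-3.7))/0.76 = -0.1801

-0.1801 rad/s


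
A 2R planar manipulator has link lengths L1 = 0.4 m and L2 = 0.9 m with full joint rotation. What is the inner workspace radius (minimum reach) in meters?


r_min = |L1 - L2| = |0.4 - 0.9| = 0.5000

0.5000 m


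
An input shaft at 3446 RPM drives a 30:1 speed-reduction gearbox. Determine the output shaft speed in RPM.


omega_out = omega_in / N = 3446 / 30 = 114.8667

114.8667 RPM


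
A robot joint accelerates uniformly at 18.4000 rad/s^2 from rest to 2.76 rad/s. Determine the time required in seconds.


t = delta_omega / alpha = 2.76 / 18.4000 = 0.1500

0.1500 s


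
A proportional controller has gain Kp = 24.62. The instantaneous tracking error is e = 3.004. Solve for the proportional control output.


u_P = Kp * e = 24.62 * 3.004 = 73.9585

73.9585


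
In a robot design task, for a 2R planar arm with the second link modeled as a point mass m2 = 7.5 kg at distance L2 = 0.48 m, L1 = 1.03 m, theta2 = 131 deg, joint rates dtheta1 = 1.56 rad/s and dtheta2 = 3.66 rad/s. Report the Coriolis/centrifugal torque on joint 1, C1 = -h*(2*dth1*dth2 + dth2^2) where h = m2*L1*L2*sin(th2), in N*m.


h = m2*L1*L2*sin(th2) = 7.5*1.03*0.48*sin(131 deg) = 2.798463
C1 = -h*(2*1.56*3.66 + 3.66^2) = -2.798463*24.8148 = -69.4433

-69.4433 N*m


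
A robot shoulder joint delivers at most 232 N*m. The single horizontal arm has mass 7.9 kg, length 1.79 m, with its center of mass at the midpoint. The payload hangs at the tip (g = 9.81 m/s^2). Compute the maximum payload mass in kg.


tau_arm = m_arm*g*(L/2) = 7.9*9.81*1.79/2 = 69.3616 N*m
tau_payload = tau_max - tau_arm = 232 - 69.3616 = 162.6384
m_payload = tau_payload / (g*L) = 162.6384 / (9.81*1.79) = 9.2619

9.2619 kg


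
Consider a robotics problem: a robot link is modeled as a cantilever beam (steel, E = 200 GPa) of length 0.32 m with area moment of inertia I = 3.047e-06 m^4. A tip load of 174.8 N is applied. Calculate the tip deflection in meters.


delta = F*L^3/(3*E*I) = 174.8*0.32^3/(3*2.000e+11*3.047e-06)
      = 5.7278464/1828200 = 3.1331e-06

3.1331e-06 m


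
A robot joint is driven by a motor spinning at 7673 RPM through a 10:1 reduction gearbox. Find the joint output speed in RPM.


omega_joint = omega_motor / N = 7673 / 10 = 767.3000

767.3000 RPM


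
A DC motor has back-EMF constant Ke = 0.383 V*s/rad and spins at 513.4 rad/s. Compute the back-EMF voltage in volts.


V_emf = Ke * omega = 0.383*513.4 = 196.6322

196.6322 V


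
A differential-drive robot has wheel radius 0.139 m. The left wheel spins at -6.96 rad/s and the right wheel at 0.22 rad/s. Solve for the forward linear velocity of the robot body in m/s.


v = r*(wR + wL)/2 = 0.139*(0.22 + -6.96)/2 = -0.4684

-0.4684 m/s


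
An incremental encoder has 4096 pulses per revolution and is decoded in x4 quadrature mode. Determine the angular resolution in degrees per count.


resolution = 360 / (PPR * 4) = 360 / 16384 = 0.0220

0.0220 degrees


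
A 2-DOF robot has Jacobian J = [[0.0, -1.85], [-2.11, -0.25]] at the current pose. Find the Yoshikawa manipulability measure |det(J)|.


det(J) = 0.0*-0.25 - (-1.85)*(-2.11) = -3.9035
|det(J)| = 3.9035

3.9035


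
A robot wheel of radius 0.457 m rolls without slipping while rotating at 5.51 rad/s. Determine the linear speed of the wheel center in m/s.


v = omega * r = 5.51 * 0.457 = 2.5181

2.5181 m/s


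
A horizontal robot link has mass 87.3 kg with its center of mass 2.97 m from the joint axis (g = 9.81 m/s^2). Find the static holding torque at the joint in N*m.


tau = m*g*L = 87.3 * 9.81 * 2.97 = 2543.5466

2543.5466 N*m


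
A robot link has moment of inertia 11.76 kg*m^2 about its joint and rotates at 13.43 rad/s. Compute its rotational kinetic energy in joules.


KE = (1/2)*I*omega^2 = 0.5*11.76*13.43^2 = 1060.5456

1060.5456 J


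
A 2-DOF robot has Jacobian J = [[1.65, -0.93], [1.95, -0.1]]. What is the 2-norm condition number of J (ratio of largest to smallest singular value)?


JJ^T eigenvalues: trace(JJ^T) = 7.3999, det(JJ^T) = det(J)^2 = 2.71755225
s_max^2 = (7.3999 + sqrt(43.88831101))/2 = 7.01236268
s_min^2 = (7.3999 - sqrt(43.88831101))/2 = 0.38753732
kappa = s_max/s_min = sqrt(7.01236268/0.38753732) = 4.2538

4.2538


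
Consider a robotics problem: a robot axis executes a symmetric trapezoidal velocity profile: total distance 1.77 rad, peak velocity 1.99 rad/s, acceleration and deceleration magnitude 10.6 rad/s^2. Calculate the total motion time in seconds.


t_acc = v/a = 1.99/10.6 = 0.187736 s
d_acc = v^2/(2a) = 0.186797 rad (each ramp)
d_cruise = 1.77 - 2*0.186797 = 1.396406 rad
t_cruise = 1.396406/1.99 = 0.701712 s
t_total = 2*0.187736 + 0.701712 = 1.0772

1.0772 s


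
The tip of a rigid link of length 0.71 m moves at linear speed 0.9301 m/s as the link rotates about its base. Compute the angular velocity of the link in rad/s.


omega = v / L = 0.9301 / 0.71 = 1.3100

1.3100 rad/s


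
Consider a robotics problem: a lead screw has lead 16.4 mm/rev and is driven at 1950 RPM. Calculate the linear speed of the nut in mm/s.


v = lead * (RPM/60) = 16.4*1950/60 = 533.0000

533.0000 mm/s


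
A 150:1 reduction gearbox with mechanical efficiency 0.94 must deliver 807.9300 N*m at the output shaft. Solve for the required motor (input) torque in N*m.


tau_in = tau_out / (N * eta) = 807.9300 / (150 * 0.94) = 5.7300

5.7300 N*m


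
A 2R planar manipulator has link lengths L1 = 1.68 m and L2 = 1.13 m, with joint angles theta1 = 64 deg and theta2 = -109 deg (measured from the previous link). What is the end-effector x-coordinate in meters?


x = L1*cos(th1) + L2*cos(th1+th2) = 1.68*cos(64 deg) + 1.13*cos(-45 deg) = 1.5355

1.5355 m


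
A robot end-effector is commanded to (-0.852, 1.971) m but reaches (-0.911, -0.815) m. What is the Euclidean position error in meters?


dx = -0.911 - (-0.852) = -0.0590, dy = -0.815 - (1.971) = -2.7860
err = sqrt(0.003481 + 7.761796) = 2.7866

2.7866 m


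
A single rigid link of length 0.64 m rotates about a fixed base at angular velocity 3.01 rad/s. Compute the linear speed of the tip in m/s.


v = L*omega = 0.64 * 3.01 = 1.9264

1.9264 m/s


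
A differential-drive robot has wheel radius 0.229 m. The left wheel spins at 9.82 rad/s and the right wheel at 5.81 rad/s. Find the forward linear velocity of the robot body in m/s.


v = r*(wR + wL)/2 = 0.229*(5.81 + 9.82)/2 = 1.7896

1.7896 m/s


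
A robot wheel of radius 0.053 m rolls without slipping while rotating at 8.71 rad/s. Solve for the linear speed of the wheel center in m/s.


v = omega * r = 8.71 * 0.053 = 0.4616

0.4616 m/s


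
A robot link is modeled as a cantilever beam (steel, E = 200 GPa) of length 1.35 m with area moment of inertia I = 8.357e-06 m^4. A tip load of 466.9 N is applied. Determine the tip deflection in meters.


delta = F*L^3/(3*E*I) = 466.9*1.35^3/(3*2.000e+11*8.357e-06)
      = 1148.7490875/5014200 = 2.2910e-04

2.2910e-04 m


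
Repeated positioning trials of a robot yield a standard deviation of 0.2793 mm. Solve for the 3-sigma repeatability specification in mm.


repeatability = 3*sigma = 3*0.2793 = 0.8379

0.8379 mm


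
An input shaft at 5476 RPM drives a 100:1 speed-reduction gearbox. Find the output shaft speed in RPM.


omega_out = omega_in / N = 5476 / 100 = 54.7600

54.7600 RPM


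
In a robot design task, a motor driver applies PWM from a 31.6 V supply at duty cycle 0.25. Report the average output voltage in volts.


V_avg = V_supply * D = 31.6*0.25 = 7.9000

7.9000 V


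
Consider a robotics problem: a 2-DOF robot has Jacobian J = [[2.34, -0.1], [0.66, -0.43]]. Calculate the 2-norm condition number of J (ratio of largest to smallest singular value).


JJ^T eigenvalues: trace(JJ^T) = 6.1061, det(JJ^T) = det(J)^2 = 0.88397604
s_max^2 = (6.1061 + sqrt(33.74855305))/2 = 5.95772524
s_min^2 = (6.1061 - sqrt(33.74855305))/2 = 0.14837476
kappa = s_max/s_min = sqrt(5.95772524/0.14837476) = 6.3367

6.3367


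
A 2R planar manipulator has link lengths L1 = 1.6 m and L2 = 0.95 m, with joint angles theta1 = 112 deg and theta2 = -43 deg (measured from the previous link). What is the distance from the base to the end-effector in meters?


x = L1*cos(th1) + L2*cos(th1+th2) = -0.258921
y = L1*sin(th1) + L2*sin(th1+th2) = 2.370396
d = sqrt(x^2 + y^2) = sqrt(0.067040 + 5.618777) = 2.3845

2.3845 m


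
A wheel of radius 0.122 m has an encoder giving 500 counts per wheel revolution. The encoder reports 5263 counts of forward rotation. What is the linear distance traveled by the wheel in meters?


revs = 5263/500 = 10.526000
d = revs * 2*pi*r = 10.526000 * 2*pi*0.122 = 8.0687

8.0687 m


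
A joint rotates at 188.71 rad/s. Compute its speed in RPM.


RPM = 188.71 * 60/(2*pi) = 1802.0478

1802.0478 RPM


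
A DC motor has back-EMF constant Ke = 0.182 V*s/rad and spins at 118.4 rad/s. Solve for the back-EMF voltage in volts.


V_emf = Ke * omega = 0.182*118.4 = 21.5488

21.5488 V


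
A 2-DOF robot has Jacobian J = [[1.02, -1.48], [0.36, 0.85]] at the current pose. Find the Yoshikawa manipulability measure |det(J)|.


det(J) = 1.02*0.85 - (-1.48)*(0.36) = 1.3998
|det(J)| = 1.3998

1.3998


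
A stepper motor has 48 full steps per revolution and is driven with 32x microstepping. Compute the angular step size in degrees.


step = 360/(48*32) = 360/1536 = 0.2344

0.2344 degrees


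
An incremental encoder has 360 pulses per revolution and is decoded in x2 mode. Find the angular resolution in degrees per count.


resolution = 360 / (PPR * 2) = 360 / 720 = 0.5000

0.5000 degrees


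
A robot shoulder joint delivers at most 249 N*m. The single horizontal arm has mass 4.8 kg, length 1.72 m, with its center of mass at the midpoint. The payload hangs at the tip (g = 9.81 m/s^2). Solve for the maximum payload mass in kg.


tau_arm = m_arm*g*(L/2) = 4.8*9.81*1.72/2 = 40.4957 N*m
tau_payload = tau_max - tau_arm = 249 - 40.4957 = 208.5043
m_payload = tau_payload / (g*L) = 208.5043 / (9.81*1.72) = 12.3571

12.3571 kg


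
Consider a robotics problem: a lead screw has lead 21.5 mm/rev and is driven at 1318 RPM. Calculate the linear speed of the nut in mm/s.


v = lead * (RPM/60) = 21.5*1318/60 = 472.2833

472.2833 mm/s


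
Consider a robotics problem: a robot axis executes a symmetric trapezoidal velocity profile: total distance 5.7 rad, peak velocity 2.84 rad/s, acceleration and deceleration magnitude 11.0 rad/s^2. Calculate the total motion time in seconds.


t_acc = v/a = 2.84/11.0 = 0.258182 s
d_acc = v^2/(2a) = 0.366618 rad (each ramp)
d_cruise = 5.7 - 2*0.366618 = 4.966764 rad
t_cruise = 4.966764/2.84 = 1.748861 s
t_total = 2*0.258182 + 1.748861 = 2.2652

2.2652 s


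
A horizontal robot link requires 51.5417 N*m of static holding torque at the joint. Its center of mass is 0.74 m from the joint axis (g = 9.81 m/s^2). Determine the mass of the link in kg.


m = tau / (g*L) = 51.5417 / (9.81 * 0.74) = 7.1000

7.1000 kg


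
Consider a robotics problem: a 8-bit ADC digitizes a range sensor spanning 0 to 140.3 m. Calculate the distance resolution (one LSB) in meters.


res = range / 2^n = 140.3/2^8 = 140.3/256 = 0.5480

0.5480 m


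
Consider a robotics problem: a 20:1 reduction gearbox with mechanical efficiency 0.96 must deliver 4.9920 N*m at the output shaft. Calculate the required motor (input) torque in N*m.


tau_in = tau_out / (N * eta) = 4.9920 / (20 * 0.96) = 0.2600

0.2600 N*m


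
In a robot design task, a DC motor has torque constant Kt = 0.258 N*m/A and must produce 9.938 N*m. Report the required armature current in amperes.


I = tau / Kt = 9.938/0.258 = 38.5194

38.5194 A


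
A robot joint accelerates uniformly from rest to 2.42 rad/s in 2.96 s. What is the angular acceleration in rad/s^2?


alpha = delta_omega / t = 2.42 / 2.96 = 0.8176

0.8176 rad/s^2


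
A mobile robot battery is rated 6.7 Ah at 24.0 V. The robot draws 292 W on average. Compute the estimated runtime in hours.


E = 6.7*24.0 = 160.8000 Wh
t = E/P = 160.8000/292 = 0.5507

0.5507 hours


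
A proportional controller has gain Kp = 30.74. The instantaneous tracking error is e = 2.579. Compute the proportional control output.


u_P = Kp * e = 30.74 * 2.579 = 79.2785

79.2785


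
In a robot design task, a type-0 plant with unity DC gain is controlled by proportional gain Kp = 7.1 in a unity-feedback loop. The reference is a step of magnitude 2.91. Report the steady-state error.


e_ss = R/(1 + Kp) = 2.91/(1 + 7.1) = 2.91/8.1000 = 0.3593

0.3593


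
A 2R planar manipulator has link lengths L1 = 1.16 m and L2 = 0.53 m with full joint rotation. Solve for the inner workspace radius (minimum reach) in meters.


r_min = |L1 - L2| = |1.16 - 0.53| = 0.6300

0.6300 m


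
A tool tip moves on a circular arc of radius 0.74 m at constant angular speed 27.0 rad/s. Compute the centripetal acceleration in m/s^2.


a_c = omega^2 * r = 27.0^2 * 0.74 = 539.4600

539.4600 m/s^2


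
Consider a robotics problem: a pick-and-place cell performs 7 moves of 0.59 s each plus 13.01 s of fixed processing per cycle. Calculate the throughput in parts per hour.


T_cycle = 7*0.59 + 13.01 = 17.1400 s
rate = 3600/T = 210.0350

210.0350 parts/hour


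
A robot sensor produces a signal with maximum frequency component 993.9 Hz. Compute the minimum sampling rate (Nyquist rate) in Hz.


f_s,min = 2*f_max = 2*993.9 = 1987.8000

1987.8000 Hz


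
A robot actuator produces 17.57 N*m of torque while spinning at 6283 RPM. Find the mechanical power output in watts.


omega = 6283 * 2*pi/60 = 657.954221 rad/s
P = tau * omega = 17.57 * 657.954221 = 11560.2557

11560.2557 W


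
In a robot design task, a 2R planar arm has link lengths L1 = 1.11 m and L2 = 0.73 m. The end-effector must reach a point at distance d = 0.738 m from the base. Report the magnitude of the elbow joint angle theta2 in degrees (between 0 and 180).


cos(th2) = (d^2 - L1^2 - L2^2)/(2*L1*L2) = (0.738^2 - 1.11^2 - 0.73^2)/(2*1.11*0.73) = -0.75302727
th2 = acos(-0.75302727) = 138.8533 deg

138.8533 degrees


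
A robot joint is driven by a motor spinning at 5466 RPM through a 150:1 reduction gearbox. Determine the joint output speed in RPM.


omega_joint = omega_motor / N = 5466 / 150 = 36.4400

36.4400 RPM


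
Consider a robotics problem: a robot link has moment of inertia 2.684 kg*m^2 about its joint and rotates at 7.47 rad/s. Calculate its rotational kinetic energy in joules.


KE = (1/2)*I*omega^2 = 0.5*2.684*7.47^2 = 74.8848

74.8848 J


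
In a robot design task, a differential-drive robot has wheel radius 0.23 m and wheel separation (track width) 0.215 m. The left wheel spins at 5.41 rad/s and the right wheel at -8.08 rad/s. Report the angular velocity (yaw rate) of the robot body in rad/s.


omega = r*(wR - wL)/L = 0.23*(-8.08 - (5.41))/0.215 = -14.4312

-14.4312 rad/s


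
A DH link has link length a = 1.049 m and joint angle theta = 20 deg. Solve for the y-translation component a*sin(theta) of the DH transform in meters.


a*sin(theta) = 1.049*sin(20 deg) = 0.3588

0.3588 m


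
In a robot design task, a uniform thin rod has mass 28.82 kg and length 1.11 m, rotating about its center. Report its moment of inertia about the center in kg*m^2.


I = (1/12)*m*L^2 = (1/12)*28.82*1.11^2 = 2.9591

2.9591 kg*m^2


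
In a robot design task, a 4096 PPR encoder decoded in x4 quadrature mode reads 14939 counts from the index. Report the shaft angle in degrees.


angle = counts * 360 / (PPR*4) = 14939 * 360 / 16384 = 328.2495

328.2495 degrees


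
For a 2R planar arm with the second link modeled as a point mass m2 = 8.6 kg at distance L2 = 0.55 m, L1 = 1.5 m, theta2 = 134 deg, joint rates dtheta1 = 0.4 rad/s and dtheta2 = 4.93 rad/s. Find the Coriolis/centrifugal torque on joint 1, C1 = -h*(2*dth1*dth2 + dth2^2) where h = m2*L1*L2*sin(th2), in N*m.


h = m2*L1*L2*sin(th2) = 8.6*1.5*0.55*sin(134 deg) = 5.103716
C1 = -h*(2*0.4*4.93 + 4.93^2) = -5.103716*28.2489 = -144.1744

-144.1744 N*m


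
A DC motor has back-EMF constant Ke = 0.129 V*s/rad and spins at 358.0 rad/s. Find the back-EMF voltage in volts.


V_emf = Ke * omega = 0.129*358.0 = 46.1820

46.1820 V


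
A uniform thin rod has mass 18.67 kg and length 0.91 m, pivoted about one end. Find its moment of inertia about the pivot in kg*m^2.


I = (1/3)*m*L^2 = (1/3)*18.67*0.91^2 = 5.1535

5.1535 kg*m^2


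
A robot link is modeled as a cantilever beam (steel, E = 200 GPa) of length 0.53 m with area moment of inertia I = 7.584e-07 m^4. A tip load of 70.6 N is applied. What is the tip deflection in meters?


delta = F*L^3/(3*E*I) = 70.6*0.53^3/(3*2.000e+11*7.584e-07)
      = 10.5107162/455040 = 2.3098e-05

2.3098e-05 m


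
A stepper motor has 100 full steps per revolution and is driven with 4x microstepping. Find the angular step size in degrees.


step = 360/(100*4) = 360/400 = 0.9000

0.9000 degrees


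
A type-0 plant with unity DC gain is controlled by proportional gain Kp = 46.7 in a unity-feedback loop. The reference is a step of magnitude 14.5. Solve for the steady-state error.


e_ss = R/(1 + Kp) = 14.5/(1 + 46.7) = 14.5/47.7000 = 0.3040

0.3040


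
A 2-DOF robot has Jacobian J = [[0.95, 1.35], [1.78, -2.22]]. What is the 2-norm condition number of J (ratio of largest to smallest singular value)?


JJ^T eigenvalues: trace(JJ^T) = 10.8218, det(JJ^T) = det(J)^2 = 20.35814400
s_max^2 = (10.8218 + sqrt(35.67877924))/2 = 8.39748581
s_min^2 = (10.8218 - sqrt(35.67877924))/2 = 2.42431419
kappa = s_max/s_min = sqrt(8.39748581/2.42431419) = 1.8611

1.8611


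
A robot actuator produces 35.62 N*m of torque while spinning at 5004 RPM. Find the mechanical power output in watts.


omega = 5004 * 2*pi/60 = 524.017655 rad/s
P = tau * omega = 35.62 * 524.017655 = 18665.5089

18665.5089 W


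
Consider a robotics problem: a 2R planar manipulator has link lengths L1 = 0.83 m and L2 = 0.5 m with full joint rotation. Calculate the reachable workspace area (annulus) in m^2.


r_max = L1 + L2 = 1.3300, r_min = |L1 - L2| = 0.3300
A = pi*(r_max^2 - r_min^2) = pi*(1.7689 - 0.1089) = 5.2150

5.2150 m^2


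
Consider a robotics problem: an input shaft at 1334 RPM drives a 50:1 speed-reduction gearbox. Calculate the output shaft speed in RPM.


omega_out = omega_in / N = 1334 / 50 = 26.6800

26.6800 RPM


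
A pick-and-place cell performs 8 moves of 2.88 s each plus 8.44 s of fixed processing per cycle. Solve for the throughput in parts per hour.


T_cycle = 8*2.88 + 8.44 = 31.4800 s
rate = 3600/T = 114.3583

114.3583 parts/hour


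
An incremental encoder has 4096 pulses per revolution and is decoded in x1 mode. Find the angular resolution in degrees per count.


resolution = 360 / (PPR * 1) = 360 / 4096 = 0.0879

0.0879 degrees


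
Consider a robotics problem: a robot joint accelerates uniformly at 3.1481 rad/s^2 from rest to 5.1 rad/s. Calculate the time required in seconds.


t = delta_omega / alpha = 5.1 / 3.1481 = 1.6200

1.6200 s


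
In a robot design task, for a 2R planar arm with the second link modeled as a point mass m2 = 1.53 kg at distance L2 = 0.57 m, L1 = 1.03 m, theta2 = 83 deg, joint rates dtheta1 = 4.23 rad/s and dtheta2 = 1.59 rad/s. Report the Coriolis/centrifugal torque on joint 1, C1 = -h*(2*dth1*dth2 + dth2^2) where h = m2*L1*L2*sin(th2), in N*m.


h = m2*L1*L2*sin(th2) = 1.53*1.03*0.57*sin(83 deg) = 0.891567
C1 = -h*(2*4.23*1.59 + 1.59^2) = -0.891567*15.9795 = -14.2468

-14.2468 N*m


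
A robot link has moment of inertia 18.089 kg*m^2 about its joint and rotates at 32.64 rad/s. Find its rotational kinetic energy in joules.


KE = (1/2)*I*omega^2 = 0.5*18.089*32.64^2 = 9635.7353

9635.7353 J


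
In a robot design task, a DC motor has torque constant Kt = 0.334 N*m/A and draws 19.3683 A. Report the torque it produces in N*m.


tau = Kt * I = 0.334*19.3683 = 6.4690

6.4690 N*m


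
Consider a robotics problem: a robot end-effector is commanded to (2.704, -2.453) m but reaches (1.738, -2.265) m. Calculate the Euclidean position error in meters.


dx = 1.738 - (2.704) = -0.9660, dy = -2.265 - (-2.453) = 0.1880
err = sqrt(0.933156 + 0.035344) = 0.9841

0.9841 m


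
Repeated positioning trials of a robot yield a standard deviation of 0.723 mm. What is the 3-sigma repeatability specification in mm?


repeatability = 3*sigma = 3*0.723 = 2.1690

2.1690 mm


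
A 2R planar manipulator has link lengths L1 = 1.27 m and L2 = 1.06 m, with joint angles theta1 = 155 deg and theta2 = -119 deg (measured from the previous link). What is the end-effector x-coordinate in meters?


x = L1*cos(th1) + L2*cos(th1+th2) = 1.27*cos(155 deg) + 1.06*cos(36 deg) = -0.2935

-0.2935 m


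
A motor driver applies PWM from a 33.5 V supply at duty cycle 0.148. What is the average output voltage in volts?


V_avg = V_supply * D = 33.5*0.148 = 4.9580

4.9580 V


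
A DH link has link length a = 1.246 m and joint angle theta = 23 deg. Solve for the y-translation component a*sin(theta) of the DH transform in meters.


a*sin(theta) = 1.246*sin(23 deg) = 0.4869

0.4869 m


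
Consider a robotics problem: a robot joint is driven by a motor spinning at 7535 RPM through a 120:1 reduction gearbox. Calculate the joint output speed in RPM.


omega_joint = omega_motor / N = 7535 / 120 = 62.7917

62.7917 RPM


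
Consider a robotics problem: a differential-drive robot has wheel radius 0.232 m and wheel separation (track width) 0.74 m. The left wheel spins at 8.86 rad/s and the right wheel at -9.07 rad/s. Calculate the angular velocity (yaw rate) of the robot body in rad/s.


omega = r*(wR - wL)/L = 0.232*(-9.07 - (8.86))/0.74 = -5.6213

-5.6213 rad/s


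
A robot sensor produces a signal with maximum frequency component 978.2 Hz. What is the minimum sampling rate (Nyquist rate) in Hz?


f_s,min = 2*f_max = 2*978.2 = 1956.4000

1956.4000 Hz


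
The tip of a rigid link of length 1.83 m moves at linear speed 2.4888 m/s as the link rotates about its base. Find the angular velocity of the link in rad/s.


omega = v / L = 2.4888 / 1.83 = 1.3600

1.3600 rad/s


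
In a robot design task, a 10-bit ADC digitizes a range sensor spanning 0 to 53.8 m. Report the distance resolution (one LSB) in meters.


res = range / 2^n = 53.8/2^10 = 53.8/1024 = 0.0525

0.0525 m


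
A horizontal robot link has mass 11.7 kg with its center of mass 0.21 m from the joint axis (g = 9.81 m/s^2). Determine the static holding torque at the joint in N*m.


tau = m*g*L = 11.7 * 9.81 * 0.21 = 24.1032

24.1032 N*m


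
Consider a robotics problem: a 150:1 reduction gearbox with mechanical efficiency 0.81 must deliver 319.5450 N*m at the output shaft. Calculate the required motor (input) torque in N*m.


tau_in = tau_out / (N * eta) = 319.5450 / (150 * 0.81) = 2.6300

2.6300 N*m


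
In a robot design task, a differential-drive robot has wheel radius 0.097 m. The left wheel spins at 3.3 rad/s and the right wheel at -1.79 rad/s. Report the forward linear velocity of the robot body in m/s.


v = r*(wR + wL)/2 = 0.097*(-1.79 + 3.3)/2 = 0.0732

0.0732 m/s


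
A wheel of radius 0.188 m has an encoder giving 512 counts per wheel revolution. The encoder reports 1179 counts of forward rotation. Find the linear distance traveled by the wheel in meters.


revs = 1179/512 = 2.302734
d = revs * 2*pi*r = 2.302734 * 2*pi*0.188 = 2.7201

2.7201 m


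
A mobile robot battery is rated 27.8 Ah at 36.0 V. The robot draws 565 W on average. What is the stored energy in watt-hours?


E = capacity * V = 27.8*36.0 = 1000.8000

1000.8000 Wh


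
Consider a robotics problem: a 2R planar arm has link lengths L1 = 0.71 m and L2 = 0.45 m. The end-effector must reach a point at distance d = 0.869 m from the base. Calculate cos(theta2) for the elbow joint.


cos(th2) = (d^2 - L1^2 - L2^2)/(2*L1*L2) = (0.869^2 - 0.71^2 - 0.45^2)/(2*0.71*0.45) = 0.0760

0.0760


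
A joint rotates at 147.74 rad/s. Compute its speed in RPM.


RPM = 147.74 * 60/(2*pi) = 1410.8131

1410.8131 RPM


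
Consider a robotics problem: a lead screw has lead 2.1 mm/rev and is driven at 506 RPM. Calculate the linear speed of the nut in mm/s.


v = lead * (RPM/60) = 2.1*506/60 = 17.7100

17.7100 mm/s


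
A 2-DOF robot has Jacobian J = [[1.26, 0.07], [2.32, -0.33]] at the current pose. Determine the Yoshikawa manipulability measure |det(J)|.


det(J) = 1.26*-0.33 - (0.07)*(2.32) = -0.5782
|det(J)| = 0.5782

0.5782


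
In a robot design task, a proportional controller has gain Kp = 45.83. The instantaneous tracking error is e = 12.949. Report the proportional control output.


u_P = Kp * e = 45.83 * 12.949 = 593.4527

593.4527


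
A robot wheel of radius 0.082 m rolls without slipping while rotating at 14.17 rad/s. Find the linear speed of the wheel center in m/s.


v = omega * r = 14.17 * 0.082 = 1.1619

1.1619 m/s


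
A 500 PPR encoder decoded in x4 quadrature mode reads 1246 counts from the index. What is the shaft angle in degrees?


angle = counts * 360 / (PPR*4) = 1246 * 360 / 2000 = 224.2800

224.2800 degrees


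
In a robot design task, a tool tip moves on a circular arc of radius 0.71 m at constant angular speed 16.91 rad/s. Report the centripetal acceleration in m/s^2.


a_c = omega^2 * r = 16.91^2 * 0.71 = 203.0232

203.0232 m/s^2


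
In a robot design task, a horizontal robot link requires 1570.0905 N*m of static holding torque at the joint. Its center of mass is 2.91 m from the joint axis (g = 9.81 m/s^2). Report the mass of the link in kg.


m = tau / (g*L) = 1570.0905 / (9.81 * 2.91) = 55.0000

55.0000 kg


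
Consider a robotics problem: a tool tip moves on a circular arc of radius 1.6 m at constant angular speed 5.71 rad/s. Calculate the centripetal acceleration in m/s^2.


a_c = omega^2 * r = 5.71^2 * 1.6 = 52.1666

52.1666 m/s^2


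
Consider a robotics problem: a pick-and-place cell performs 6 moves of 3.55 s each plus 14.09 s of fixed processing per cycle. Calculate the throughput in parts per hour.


T_cycle = 6*3.55 + 14.09 = 35.3900 s
rate = 3600/T = 101.7237

101.7237 parts/hour


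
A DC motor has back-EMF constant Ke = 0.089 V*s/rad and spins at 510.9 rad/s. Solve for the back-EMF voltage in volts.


V_emf = Ke * omega = 0.089*510.9 = 45.4701

45.4701 V


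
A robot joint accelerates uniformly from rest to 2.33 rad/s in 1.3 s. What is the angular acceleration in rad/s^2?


alpha = delta_omega / t = 2.33 / 1.3 = 1.7923

1.7923 rad/s^2


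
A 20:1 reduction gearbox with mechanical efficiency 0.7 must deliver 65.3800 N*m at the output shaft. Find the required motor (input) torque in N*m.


tau_in = tau_out / (N * eta) = 65.3800 / (20 * 0.7) = 4.6700

4.6700 N*m


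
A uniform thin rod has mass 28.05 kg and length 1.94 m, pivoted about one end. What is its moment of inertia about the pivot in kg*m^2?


I = (1/3)*m*L^2 = (1/3)*28.05*1.94^2 = 35.1897

35.1897 kg*m^2


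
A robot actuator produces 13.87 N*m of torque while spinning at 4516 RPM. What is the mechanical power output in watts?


omega = 4516 * 2*pi/60 = 472.914414 rad/s
P = tau * omega = 13.87 * 472.914414 = 6559.3229

6559.3229 W


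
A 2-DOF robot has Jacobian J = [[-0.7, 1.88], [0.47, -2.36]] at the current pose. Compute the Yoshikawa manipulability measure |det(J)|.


det(J) = -0.7*-2.36 - (1.88)*(0.47) = 0.7684
|det(J)| = 0.7684

0.7684


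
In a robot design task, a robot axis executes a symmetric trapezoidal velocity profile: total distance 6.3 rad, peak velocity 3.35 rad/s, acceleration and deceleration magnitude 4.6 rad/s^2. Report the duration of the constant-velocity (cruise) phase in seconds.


t_acc = v/a = 0.728261 s, d_acc = v^2/(2a) = 1.219837 rad each
d_cruise = 6.3 - 2*1.219837 = 3.860326 rad
t_cruise = d_cruise/v = 3.860326/3.35 = 1.1523

1.1523 s


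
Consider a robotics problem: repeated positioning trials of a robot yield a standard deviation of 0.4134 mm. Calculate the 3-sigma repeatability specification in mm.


repeatability = 3*sigma = 3*0.4134 = 1.2402

1.2402 mm


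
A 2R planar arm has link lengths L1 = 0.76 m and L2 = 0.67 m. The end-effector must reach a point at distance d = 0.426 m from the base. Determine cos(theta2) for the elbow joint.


cos(th2) = (d^2 - L1^2 - L2^2)/(2*L1*L2) = (0.426^2 - 0.76^2 - 0.67^2)/(2*0.76*0.67) = -0.8298

-0.8298


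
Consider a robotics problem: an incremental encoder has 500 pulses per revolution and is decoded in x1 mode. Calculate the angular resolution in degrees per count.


resolution = 360 / (PPR * 1) = 360 / 500 = 0.7200

0.7200 degrees


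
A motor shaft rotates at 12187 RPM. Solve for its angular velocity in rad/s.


omega = 12187 * 2*pi/60 = 1276.2197

1276.2197 rad/s


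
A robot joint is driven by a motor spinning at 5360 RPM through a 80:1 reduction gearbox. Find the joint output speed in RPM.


omega_joint = omega_motor / N = 5360 / 80 = 67.0000

67.0000 RPM


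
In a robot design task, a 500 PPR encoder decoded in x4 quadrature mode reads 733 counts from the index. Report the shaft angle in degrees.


angle = counts * 360 / (PPR*4) = 733 * 360 / 2000 = 131.9400

131.9400 degrees


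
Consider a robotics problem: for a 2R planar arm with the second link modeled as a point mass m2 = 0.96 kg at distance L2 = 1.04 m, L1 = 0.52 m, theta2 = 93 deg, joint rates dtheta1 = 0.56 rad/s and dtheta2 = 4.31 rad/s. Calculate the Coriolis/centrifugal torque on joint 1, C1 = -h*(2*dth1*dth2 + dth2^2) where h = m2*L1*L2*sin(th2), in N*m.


h = m2*L1*L2*sin(th2) = 0.96*0.52*1.04*sin(93 deg) = 0.518456
C1 = -h*(2*0.56*4.31 + 4.31^2) = -0.518456*23.4033 = -12.1336

-12.1336 N*m


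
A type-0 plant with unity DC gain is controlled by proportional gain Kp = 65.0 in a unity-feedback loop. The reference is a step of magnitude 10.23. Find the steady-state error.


e_ss = R/(1 + Kp) = 10.23/(1 + 65.0) = 10.23/66.0000 = 0.1550

0.1550


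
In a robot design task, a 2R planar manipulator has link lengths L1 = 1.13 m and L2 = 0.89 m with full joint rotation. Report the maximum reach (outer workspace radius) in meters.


r_max = L1 + L2 = 1.13 + 0.89 = 2.0200

2.0200 m


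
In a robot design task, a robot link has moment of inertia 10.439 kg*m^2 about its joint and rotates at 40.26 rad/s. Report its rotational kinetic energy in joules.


KE = (1/2)*I*omega^2 = 0.5*10.439*40.26^2 = 8460.1184

8460.1184 J


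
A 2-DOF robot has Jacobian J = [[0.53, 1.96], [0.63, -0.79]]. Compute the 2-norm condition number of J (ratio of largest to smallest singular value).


JJ^T eigenvalues: trace(JJ^T) = 5.1435, det(JJ^T) = det(J)^2 = 2.73406225
s_max^2 = (5.1435 + sqrt(15.51934325))/2 = 4.54147988
s_min^2 = (5.1435 - sqrt(15.51934325))/2 = 0.60202012
kappa = s_max/s_min = sqrt(4.54147988/0.60202012) = 2.7466

2.7466


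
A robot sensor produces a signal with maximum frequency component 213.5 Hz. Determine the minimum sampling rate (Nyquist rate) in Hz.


f_s,min = 2*f_max = 2*213.5 = 427.0000

427.0000 Hz


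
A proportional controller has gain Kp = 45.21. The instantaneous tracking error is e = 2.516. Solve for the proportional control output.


u_P = Kp * e = 45.21 * 2.516 = 113.7484

113.7484


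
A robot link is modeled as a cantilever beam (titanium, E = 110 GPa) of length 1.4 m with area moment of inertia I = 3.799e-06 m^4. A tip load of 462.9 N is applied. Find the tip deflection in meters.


delta = F*L^3/(3*E*I) = 462.9*1.4^3/(3*1.100e+11*3.799e-06)
      = 1270.1976/1253670 = 0.0010

0.0010 m


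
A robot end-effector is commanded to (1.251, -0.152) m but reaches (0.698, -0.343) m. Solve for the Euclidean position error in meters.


dx = 0.698 - (1.251) = -0.5530, dy = -0.343 - (-0.152) = -0.1910
err = sqrt(0.305809 + 0.036481) = 0.5851

0.5851 m


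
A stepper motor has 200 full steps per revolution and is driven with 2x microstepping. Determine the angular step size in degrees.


step = 360/(200*2) = 360/400 = 0.9000

0.9000 degrees


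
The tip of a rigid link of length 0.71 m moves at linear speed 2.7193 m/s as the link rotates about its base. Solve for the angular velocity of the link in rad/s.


omega = v / L = 2.7193 / 0.71 = 3.8300

3.8300 rad/s


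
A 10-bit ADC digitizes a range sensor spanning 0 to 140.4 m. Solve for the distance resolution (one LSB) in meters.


res = range / 2^n = 140.4/2^10 = 140.4/1024 = 0.1371

0.1371 m


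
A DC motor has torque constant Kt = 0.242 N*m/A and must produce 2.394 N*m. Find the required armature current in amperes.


I = tau / Kt = 2.394/0.242 = 9.8926

9.8926 A


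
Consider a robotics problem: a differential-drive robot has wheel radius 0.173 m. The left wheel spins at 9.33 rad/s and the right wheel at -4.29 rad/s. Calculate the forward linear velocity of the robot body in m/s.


v = r*(wR + wL)/2 = 0.173*(-4.29 + 9.33)/2 = 0.4360

0.4360 m/s


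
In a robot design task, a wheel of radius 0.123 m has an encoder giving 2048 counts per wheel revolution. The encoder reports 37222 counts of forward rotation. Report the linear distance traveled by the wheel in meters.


revs = 37222/2048 = 18.174805
d = revs * 2*pi*r = 18.174805 * 2*pi*0.123 = 14.0461

14.0461 m


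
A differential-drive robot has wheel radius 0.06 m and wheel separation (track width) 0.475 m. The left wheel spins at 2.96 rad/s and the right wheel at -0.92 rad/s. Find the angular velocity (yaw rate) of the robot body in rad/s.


omega = r*(wR - wL)/L = 0.06*(-0.92 - (2.96))/0.475 = -0.4901

-0.4901 rad/s


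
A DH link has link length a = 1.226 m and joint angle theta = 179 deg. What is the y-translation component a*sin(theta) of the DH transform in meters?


a*sin(theta) = 1.226*sin(179 deg) = 0.0214

0.0214 m


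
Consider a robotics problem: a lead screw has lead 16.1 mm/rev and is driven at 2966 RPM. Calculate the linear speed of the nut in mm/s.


v = lead * (RPM/60) = 16.1*2966/60 = 795.8767

795.8767 mm/s


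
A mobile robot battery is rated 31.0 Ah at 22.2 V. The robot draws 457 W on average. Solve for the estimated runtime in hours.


E = 31.0*22.2 = 688.2000 Wh
t = E/P = 688.2000/457 = 1.5059

1.5059 hours


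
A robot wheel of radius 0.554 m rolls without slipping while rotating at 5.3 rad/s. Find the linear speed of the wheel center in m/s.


v = omega * r = 5.3 * 0.554 = 2.9362

2.9362 m/s


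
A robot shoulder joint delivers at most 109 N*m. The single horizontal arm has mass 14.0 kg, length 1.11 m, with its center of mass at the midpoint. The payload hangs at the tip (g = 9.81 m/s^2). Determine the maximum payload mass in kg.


tau_arm = m_arm*g*(L/2) = 14.0*9.81*1.11/2 = 76.2237 N*m
tau_payload = tau_max - tau_arm = 109 - 76.2237 = 32.7763
m_payload = tau_payload / (g*L) = 32.7763 / (9.81*1.11) = 3.0100

3.0100 kg


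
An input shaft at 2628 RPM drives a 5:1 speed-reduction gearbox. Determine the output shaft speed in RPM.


omega_out = omega_in / N = 2628 / 5 = 525.6000

525.6000 RPM


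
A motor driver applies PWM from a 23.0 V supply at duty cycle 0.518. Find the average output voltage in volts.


V_avg = V_supply * D = 23.0*0.518 = 11.9140

11.9140 V


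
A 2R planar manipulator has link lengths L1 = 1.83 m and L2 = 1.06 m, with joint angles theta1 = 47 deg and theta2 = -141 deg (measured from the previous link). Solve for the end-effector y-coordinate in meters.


y = L1*sin(th1) + L2*sin(th1+th2) = 1.83*sin(47 deg) + 1.06*sin(-94 deg) = 0.2810

0.2810 m


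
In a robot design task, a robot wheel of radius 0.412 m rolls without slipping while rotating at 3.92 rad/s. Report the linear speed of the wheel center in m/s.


v = omega * r = 3.92 * 0.412 = 1.6150

1.6150 m/s
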